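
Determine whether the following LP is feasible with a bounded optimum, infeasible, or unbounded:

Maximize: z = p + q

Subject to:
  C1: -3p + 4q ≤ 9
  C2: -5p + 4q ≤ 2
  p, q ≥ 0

Unbounded (objective can increase without bound)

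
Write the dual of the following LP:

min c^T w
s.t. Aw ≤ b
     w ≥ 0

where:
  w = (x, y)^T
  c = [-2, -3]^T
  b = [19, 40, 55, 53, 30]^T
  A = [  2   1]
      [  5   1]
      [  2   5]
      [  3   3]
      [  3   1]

Primal min cᵀx s.t. Ax ≤ b, x ≥ 0  →  Dual max −bᵀy s.t. Aᵀy ≥ −c, y ≥ 0.

Maximize: z = -19y1 - 40y2 - 55y3 - 53y4 - 30y5

Subject to:
  2y1 + 5y2 + 2y3 + 3y4 + 3y5 ≥ 2
  y1 + y2 + 5y3 + 3y4 + y5 ≥ 3
  y1, y2, y3, y4, y5 ≥ 0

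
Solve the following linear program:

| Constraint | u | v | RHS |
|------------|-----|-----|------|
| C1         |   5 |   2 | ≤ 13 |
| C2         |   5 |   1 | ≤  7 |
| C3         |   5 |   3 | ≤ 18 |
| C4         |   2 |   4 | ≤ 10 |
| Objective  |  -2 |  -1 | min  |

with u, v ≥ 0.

Evaluate the objective at each vertex of the feasible region:
  z(0, 0) = 0
  z(1.4, 0) = -2.8
  z(1, 2) = -4  ←
  z(0, 2.5) = -2.5
The minimum is at u = 1, v = 2.

u = 1, v = 2, z = -4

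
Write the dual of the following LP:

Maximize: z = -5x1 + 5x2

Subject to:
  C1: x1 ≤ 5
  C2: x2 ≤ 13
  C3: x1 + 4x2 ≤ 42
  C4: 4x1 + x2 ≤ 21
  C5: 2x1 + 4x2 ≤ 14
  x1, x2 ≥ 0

Primal max cᵀx s.t. Ax ≤ b, x ≥ 0  →  Dual min bᵀy s.t. Aᵀy ≥ c, y ≥ 0.

Minimize: z = 5y1 + 13y2 + 42y3 + 21y4 + 14y5

Subject to:
  y1 + y3 + 4y4 + 2y5 ≥ -5
  y2 + 4y3 + y4 + 4y5 ≥ 5
  y1, y2, y3, y4, y5 ≥ 0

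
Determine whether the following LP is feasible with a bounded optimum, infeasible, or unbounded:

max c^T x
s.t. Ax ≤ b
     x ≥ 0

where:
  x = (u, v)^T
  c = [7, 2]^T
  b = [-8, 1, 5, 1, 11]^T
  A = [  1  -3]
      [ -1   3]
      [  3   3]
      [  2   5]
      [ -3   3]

Infeasible (no feasible solution exists)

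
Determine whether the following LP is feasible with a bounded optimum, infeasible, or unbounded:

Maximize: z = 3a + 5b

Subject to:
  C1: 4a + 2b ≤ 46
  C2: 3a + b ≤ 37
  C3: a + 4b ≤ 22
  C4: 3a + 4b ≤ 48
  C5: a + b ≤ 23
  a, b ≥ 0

Feasible with a bounded optimal solution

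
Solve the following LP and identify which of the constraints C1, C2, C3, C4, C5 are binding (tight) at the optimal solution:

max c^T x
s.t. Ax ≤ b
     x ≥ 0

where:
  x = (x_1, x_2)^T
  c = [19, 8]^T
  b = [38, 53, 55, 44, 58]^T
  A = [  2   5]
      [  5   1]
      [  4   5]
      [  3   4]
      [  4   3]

At x_1 = 10, x_2 = 3, compute slack b - a·x for each constraint:
  C1: 38 − 35 = 3  (slack)
  C2: 53 − 53 = 0  (binding)
  C3: 55 − 55 = 0  (binding)
  C4: 44 − 42 = 2  (slack)
  C5: 58 − 49 = 9  (slack)

Optimal: x_1 = 10, x_2 = 3
Binding: C2, C3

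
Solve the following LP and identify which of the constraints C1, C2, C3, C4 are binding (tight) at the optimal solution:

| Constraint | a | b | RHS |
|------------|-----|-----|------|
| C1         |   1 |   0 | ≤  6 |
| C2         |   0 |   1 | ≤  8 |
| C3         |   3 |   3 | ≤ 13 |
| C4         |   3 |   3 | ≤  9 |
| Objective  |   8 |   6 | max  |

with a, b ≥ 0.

At a = 3, b = 0, compute slack b - a·x for each constraint:
  C1: 6 − 3 = 3  (slack)
  C2: 8 − 0 = 8  (slack)
  C3: 13 − 9 = 4  (slack)
  C4: 9 − 9 = 0  (binding)

Optimal: a = 3, b = 0
Binding: C4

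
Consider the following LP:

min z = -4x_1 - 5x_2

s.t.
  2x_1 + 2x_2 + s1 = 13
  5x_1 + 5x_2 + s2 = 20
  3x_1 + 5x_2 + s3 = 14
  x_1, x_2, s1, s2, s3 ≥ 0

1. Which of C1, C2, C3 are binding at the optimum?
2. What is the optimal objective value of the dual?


1. C2, C3
2. -17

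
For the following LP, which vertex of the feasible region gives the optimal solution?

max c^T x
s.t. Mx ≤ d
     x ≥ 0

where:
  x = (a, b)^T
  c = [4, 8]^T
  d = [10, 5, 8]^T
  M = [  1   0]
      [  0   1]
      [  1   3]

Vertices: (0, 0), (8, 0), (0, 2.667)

Evaluate the objective at each vertex of the feasible region:
  z(0, 0) = 0
  z(8, 0) = 32  ←
  z(0, 2.667) = 21.33
The maximum is at a = 8, b = 0.

(8, 0)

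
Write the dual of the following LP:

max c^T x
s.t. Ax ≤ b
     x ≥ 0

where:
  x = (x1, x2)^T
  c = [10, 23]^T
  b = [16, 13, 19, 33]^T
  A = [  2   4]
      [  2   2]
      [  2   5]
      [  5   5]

Primal max cᵀx s.t. Ax ≤ b, x ≥ 0  →  Dual min bᵀy s.t. Aᵀy ≥ c, y ≥ 0.

Minimize: z = 16y1 + 13y2 + 19y3 + 33y4

Subject to:
  2y1 + 2y2 + 2y3 + 5y4 ≥ 10
  4y1 + 2y2 + 5y3 + 5y4 ≥ 23
  y1, y2, y3, y4 ≥ 0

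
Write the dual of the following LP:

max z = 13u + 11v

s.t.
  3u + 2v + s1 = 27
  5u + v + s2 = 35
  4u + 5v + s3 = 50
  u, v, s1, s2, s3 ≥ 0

Primal max cᵀx s.t. Ax ≤ b, x ≥ 0  →  Dual min bᵀy s.t. Aᵀy ≥ c, y ≥ 0.

Minimize: z = 27y1 + 35y2 + 50y3

Subject to:
  3y1 + 5y2 + 4y3 ≥ 13
  2y1 + y2 + 5y3 ≥ 11
  y1, y2, y3 ≥ 0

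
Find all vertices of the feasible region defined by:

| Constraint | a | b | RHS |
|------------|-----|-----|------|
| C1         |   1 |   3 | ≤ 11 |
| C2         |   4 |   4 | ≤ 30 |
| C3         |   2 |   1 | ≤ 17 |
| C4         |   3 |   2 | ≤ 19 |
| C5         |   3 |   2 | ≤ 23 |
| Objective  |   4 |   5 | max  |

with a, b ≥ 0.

(0, 0), (6.333, 0), (5, 2), (0, 3.667)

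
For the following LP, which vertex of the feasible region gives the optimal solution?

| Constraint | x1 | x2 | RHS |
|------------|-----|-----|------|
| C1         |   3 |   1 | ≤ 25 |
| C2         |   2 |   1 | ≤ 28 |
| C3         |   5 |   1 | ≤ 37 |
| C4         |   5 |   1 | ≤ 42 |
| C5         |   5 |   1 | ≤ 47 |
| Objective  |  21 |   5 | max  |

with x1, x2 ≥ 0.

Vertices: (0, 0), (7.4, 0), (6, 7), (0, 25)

Evaluate the objective at each vertex of the feasible region:
  z(0, 0) = 0
  z(7.4, 0) = 155.4
  z(6, 7) = 161  ←
  z(0, 25) = 125
The maximum is at x1 = 6, x2 = 7.

(6, 7)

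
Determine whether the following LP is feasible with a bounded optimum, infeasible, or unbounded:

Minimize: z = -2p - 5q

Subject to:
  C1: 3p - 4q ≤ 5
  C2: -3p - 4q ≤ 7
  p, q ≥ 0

Unbounded (objective can decrease without bound)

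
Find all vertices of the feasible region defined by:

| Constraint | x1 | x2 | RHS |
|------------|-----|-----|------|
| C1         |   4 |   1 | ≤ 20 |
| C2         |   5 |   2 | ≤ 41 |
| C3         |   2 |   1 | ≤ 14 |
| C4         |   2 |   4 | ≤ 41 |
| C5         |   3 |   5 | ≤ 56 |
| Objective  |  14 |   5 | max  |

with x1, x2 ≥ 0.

(0, 0), (5, 0), (3, 8), (2.5, 9), (0, 10.25)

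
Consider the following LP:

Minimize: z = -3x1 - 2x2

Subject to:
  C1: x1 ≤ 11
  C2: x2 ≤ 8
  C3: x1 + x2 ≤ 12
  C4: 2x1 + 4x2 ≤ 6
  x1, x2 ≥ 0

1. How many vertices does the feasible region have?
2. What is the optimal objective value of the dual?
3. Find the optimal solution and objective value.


1. 3
2. -9
3. x1 = 3, x2 = 0, z = -9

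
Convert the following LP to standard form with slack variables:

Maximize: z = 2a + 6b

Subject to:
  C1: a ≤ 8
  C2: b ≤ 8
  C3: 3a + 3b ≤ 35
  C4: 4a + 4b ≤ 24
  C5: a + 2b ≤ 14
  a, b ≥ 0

max z = 2a + 6b

s.t.
  a + s1 = 8
  b + s2 = 8
  3a + 3b + s3 = 35
  4a + 4b + s4 = 24
  a + 2b + s5 = 14
  a, b, s1, s2, s3, s4, s5 ≥ 0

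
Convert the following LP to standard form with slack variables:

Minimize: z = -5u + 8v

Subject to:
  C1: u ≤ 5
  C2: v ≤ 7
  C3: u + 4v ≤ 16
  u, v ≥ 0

min z = -5u + 8v

s.t.
  u + s1 = 5
  v + s2 = 7
  u + 4v + s3 = 16
  u, v, s1, s2, s3 ≥ 0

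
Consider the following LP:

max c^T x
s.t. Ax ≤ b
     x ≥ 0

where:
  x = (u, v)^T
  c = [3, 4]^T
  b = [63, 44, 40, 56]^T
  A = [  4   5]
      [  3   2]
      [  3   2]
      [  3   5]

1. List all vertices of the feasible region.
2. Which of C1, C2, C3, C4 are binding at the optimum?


1. (0, 0), (13.33, 0), (10.57, 4.143), (7, 7), (0, 11.2)
2. C1, C4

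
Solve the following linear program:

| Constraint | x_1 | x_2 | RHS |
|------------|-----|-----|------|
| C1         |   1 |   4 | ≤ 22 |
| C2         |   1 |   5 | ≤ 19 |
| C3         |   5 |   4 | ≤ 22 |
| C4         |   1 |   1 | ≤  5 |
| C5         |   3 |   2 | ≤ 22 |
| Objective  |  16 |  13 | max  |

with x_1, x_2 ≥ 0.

Evaluate the objective at each vertex of the feasible region:
  z(0, 0) = 0
  z(4.4, 0) = 70.4
  z(2, 3) = 71  ←
  z(1.5, 3.5) = 69.5
  z(0, 3.8) = 49.4
The maximum is at x_1 = 2, x_2 = 3.

x_1 = 2, x_2 = 3, z = 71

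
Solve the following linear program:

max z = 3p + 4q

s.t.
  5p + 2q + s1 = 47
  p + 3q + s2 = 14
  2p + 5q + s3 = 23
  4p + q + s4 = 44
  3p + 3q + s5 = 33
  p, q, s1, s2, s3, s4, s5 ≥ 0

Evaluate the objective at each vertex of the feasible region:
  z(0, 0) = 0
  z(9.4, 0) = 28.2
  z(9, 1) = 31  ←
  z(0, 4.6) = 18.4
The maximum is at p = 9, q = 1.

p = 9, q = 1, z = 31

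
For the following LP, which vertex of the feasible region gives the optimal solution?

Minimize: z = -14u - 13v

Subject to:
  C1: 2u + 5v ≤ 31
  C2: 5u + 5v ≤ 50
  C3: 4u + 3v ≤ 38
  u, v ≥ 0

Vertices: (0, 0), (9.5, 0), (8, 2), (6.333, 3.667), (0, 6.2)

Evaluate the objective at each vertex of the feasible region:
  z(0, 0) = 0
  z(9.5, 0) = -133
  z(8, 2) = -138  ←
  z(6.333, 3.667) = -136.3
  z(0, 6.2) = -80.6
The minimum is at u = 8, v = 2.

(8, 2)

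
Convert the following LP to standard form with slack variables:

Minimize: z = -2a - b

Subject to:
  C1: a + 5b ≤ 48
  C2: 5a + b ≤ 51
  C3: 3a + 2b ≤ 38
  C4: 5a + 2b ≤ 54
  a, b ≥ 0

min z = -2a - b

s.t.
  a + 5b + s1 = 48
  5a + b + s2 = 51
  3a + 2b + s3 = 38
  5a + 2b + s4 = 54
  a, b, s1, s2, s3, s4 ≥ 0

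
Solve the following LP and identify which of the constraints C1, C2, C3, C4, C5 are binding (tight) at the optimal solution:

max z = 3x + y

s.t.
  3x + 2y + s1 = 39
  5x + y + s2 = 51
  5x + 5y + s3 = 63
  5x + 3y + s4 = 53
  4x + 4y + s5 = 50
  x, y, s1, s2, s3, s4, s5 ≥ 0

At x = 10, y = 1, compute slack b - a·x for each constraint:
  C1: 39 − 32 = 7  (slack)
  C2: 51 − 51 = 0  (binding)
  C3: 63 − 55 = 8  (slack)
  C4: 53 − 53 = 0  (binding)
  C5: 50 − 44 = 6  (slack)

Optimal: x = 10, y = 1
Binding: C2, C4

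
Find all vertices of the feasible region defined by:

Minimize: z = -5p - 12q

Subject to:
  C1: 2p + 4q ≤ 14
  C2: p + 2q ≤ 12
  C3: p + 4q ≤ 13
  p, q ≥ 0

(0, 0), (7, 0), (1, 3), (0, 3.25)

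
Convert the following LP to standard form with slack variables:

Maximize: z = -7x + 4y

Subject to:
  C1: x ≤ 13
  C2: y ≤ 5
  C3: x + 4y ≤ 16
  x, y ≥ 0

max z = -7x + 4y

s.t.
  x + s1 = 13
  y + s2 = 5
  x + 4y + s3 = 16
  x, y, s1, s2, s3 ≥ 0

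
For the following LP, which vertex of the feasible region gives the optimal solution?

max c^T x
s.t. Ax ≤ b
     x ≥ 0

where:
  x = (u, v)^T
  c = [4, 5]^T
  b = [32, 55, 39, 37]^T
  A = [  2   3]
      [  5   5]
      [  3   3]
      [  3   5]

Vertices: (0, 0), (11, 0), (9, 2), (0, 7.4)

Evaluate the objective at each vertex of the feasible region:
  z(0, 0) = 0
  z(11, 0) = 44
  z(9, 2) = 46  ←
  z(0, 7.4) = 37
The maximum is at u = 9, v = 2.

(9, 2)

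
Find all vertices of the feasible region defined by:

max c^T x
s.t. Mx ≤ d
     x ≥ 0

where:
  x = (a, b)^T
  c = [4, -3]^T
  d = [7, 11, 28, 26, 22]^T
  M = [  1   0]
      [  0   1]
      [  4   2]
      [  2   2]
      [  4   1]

(0, 0), (5.5, 0), (4, 6), (1.5, 11), (0, 11)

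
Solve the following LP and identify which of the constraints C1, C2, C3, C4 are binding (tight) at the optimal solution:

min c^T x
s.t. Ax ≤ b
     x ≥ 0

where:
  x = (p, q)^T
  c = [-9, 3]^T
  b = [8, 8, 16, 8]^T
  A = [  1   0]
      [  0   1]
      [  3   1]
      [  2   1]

At p = 4, q = 0, compute slack b - a·x for each constraint:
  C1: 8 − 4 = 4  (slack)
  C2: 8 − 0 = 8  (slack)
  C3: 16 − 12 = 4  (slack)
  C4: 8 − 8 = 0  (binding)

Optimal: p = 4, q = 0
Binding: C4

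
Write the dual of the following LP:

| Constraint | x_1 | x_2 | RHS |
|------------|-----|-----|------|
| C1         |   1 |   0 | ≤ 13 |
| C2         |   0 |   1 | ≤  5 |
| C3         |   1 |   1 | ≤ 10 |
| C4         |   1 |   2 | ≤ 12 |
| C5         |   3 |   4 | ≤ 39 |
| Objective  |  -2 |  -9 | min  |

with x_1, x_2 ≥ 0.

Primal min cᵀx s.t. Ax ≤ b, x ≥ 0  →  Dual max −bᵀy s.t. Aᵀy ≥ −c, y ≥ 0.

Maximize: z = -13y1 - 5y2 - 10y3 - 12y4 - 39y5

Subject to:
  y1 + y3 + y4 + 3y5 ≥ 2
  y2 + y3 + 2y4 + 4y5 ≥ 9
  y1, y2, y3, y4, y5 ≥ 0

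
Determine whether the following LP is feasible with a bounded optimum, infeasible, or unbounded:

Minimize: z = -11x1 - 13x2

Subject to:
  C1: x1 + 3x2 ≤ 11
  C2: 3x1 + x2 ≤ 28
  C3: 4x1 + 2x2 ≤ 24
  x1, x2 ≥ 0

Feasible with a bounded optimal solution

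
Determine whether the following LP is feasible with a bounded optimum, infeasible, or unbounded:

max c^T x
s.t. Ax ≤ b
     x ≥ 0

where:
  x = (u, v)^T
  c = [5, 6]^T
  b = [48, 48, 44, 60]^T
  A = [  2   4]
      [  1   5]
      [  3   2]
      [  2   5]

Feasible with a bounded optimal solution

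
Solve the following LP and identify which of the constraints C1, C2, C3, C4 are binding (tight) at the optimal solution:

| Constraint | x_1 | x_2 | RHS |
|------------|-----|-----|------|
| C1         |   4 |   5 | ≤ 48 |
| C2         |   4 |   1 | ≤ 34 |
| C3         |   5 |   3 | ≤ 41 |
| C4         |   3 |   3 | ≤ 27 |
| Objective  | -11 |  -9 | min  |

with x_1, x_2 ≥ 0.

At x_1 = 7, x_2 = 2, compute slack b - a·x for each constraint:
  C1: 48 − 38 = 10  (slack)
  C2: 34 − 30 = 4  (slack)
  C3: 41 − 41 = 0  (binding)
  C4: 27 − 27 = 0  (binding)

Optimal: x_1 = 7, x_2 = 2
Binding: C3, C4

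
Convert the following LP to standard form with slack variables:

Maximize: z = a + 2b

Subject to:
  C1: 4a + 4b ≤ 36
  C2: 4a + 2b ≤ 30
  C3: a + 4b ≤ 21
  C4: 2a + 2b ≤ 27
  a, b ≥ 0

max z = a + 2b

s.t.
  4a + 4b + s1 = 36
  4a + 2b + s2 = 30
  a + 4b + s3 = 21
  2a + 2b + s4 = 27
  a, b, s1, s2, s3, s4 ≥ 0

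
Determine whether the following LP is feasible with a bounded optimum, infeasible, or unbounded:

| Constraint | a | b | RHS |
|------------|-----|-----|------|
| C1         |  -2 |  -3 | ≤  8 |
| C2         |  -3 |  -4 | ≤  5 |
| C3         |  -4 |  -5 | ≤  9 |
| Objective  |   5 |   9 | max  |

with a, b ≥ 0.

Unbounded (objective can increase without bound)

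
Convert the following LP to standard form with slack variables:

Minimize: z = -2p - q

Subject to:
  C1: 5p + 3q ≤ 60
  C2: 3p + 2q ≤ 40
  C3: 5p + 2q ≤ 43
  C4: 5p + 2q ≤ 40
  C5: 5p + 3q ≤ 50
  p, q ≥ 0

min z = -2p - q

s.t.
  5p + 3q + s1 = 60
  3p + 2q + s2 = 40
  5p + 2q + s3 = 43
  5p + 2q + s4 = 40
  5p + 3q + s5 = 50
  p, q, s1, s2, s3, s4, s5 ≥ 0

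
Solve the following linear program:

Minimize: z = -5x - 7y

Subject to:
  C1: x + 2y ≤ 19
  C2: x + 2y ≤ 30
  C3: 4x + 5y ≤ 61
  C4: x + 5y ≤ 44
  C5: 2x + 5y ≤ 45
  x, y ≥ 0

Evaluate the objective at each vertex of the feasible region:
  z(0, 0) = 0
  z(15.25, 0) = -76.25
  z(9, 5) = -80  ←
  z(5, 7) = -74
  z(1, 8.6) = -65.2
  z(0, 8.8) = -61.6
The minimum is at x = 9, y = 5.

x = 9, y = 5, z = -80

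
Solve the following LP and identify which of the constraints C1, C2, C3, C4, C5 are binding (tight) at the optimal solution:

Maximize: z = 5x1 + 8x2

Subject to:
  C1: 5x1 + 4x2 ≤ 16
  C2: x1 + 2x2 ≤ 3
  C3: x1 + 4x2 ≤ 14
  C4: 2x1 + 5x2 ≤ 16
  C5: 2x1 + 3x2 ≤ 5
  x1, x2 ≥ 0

At x1 = 1, x2 = 1, compute slack b - a·x for each constraint:
  C1: 16 − 9 = 7  (slack)
  C2: 3 − 3 = 0  (binding)
  C3: 14 − 5 = 9  (slack)
  C4: 16 − 7 = 9  (slack)
  C5: 5 − 5 = 0  (binding)

Optimal: x1 = 1, x2 = 1
Binding: C2, C5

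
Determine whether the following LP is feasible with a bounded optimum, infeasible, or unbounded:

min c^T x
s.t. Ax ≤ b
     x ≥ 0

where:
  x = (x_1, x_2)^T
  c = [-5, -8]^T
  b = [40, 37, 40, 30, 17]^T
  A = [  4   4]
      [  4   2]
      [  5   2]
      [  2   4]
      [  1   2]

Feasible with a bounded optimal solution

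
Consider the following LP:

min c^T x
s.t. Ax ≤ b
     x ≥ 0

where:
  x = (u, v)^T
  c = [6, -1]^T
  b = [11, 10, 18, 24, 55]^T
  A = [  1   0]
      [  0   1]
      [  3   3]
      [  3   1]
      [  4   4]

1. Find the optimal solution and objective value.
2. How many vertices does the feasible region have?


1. u = 0, v = 6, z = -6
2. 3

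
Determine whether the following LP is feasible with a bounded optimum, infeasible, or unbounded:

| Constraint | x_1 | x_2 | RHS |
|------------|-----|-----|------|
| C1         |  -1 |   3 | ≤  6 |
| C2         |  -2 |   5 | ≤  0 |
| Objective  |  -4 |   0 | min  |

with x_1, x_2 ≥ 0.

Unbounded (objective can decrease without bound)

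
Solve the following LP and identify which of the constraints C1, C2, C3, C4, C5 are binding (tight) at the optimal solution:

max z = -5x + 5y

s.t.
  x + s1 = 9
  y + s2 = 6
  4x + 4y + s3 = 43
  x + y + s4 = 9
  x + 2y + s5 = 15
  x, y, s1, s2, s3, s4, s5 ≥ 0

At x = 0, y = 6, compute slack b - a·x for each constraint:
  C1: 9 − 0 = 9  (slack)
  C2: 6 − 6 = 0  (binding)
  C3: 43 − 24 = 19  (slack)
  C4: 9 − 6 = 3  (slack)
  C5: 15 − 12 = 3  (slack)

Optimal: x = 0, y = 6
Binding: C2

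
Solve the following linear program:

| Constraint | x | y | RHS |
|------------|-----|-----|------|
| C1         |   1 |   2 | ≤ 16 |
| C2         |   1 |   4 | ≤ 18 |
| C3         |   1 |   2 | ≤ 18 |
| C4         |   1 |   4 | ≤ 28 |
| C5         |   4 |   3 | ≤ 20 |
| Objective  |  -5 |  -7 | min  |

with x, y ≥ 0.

Evaluate the objective at each vertex of the feasible region:
  z(0, 0) = 0
  z(5, 0) = -25
  z(2, 4) = -38  ←
  z(0, 4.5) = -31.5
The minimum is at x = 2, y = 4.

x = 2, y = 4, z = -38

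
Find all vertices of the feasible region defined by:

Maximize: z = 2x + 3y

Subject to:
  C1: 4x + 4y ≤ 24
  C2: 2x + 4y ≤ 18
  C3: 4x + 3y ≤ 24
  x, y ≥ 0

(0, 0), (6, 0), (3, 3), (0, 4.5)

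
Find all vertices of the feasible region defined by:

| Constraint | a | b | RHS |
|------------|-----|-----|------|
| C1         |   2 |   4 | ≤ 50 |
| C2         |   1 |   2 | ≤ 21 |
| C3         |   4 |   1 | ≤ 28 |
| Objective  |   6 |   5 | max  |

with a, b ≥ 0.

(0, 0), (7, 0), (5, 8), (0, 10.5)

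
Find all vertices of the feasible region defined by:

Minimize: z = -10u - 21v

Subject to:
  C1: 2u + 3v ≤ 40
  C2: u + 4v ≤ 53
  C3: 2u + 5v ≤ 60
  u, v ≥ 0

(0, 0), (20, 0), (5, 10), (0, 12)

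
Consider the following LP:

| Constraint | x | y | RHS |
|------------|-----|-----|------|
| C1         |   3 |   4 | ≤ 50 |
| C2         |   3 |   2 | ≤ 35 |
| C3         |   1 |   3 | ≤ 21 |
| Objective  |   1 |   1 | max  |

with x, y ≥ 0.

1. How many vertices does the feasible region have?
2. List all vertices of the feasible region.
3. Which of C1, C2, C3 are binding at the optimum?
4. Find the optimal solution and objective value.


1. 4
2. (0, 0), (11.67, 0), (9, 4), (0, 7)
3. C2, C3
4. x = 9, y = 4, z = 13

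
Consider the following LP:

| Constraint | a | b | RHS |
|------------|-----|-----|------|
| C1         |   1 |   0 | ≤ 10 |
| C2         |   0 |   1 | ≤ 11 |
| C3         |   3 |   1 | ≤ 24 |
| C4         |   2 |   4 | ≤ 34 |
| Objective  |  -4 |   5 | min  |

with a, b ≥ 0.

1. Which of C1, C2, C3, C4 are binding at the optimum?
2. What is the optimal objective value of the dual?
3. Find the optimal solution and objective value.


1. C3
2. -32
3. a = 8, b = 0, z = -32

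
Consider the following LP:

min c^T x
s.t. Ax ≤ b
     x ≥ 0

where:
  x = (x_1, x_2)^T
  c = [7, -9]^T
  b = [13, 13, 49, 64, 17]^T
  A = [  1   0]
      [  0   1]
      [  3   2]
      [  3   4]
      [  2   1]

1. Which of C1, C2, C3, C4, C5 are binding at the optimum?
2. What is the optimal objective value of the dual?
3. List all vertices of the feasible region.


1. C2
2. -117
3. (0, 0), (8.5, 0), (2, 13), (0, 13)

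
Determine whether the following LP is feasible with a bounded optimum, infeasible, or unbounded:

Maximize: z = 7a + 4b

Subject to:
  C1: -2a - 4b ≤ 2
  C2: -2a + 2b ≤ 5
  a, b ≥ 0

Unbounded (objective can increase without bound)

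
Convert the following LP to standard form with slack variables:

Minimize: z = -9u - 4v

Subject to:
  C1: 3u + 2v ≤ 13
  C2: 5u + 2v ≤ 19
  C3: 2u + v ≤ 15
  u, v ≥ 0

min z = -9u - 4v

s.t.
  3u + 2v + s1 = 13
  5u + 2v + s2 = 19
  2u + v + s3 = 15
  u, v, s1, s2, s3 ≥ 0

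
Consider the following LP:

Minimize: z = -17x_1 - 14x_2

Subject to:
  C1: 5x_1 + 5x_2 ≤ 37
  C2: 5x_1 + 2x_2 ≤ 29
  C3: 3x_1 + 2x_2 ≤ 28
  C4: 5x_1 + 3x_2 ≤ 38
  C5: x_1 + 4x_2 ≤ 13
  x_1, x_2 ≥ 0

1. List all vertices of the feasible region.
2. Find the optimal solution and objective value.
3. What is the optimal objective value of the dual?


1. (0, 0), (5.8, 0), (5, 2), (0, 3.25)
2. x_1 = 5, x_2 = 2, z = -113
3. -113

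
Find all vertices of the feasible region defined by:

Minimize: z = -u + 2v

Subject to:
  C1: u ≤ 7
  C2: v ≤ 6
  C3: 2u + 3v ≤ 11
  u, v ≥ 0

(0, 0), (5.5, 0), (0, 3.667)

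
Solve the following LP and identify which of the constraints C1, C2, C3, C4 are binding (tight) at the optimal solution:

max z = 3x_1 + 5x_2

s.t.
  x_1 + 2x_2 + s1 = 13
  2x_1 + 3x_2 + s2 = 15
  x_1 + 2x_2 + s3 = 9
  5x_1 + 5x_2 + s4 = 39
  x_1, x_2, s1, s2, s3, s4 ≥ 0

At x_1 = 3, x_2 = 3, compute slack b - a·x for each constraint:
  C1: 13 − 9 = 4  (slack)
  C2: 15 − 15 = 0  (binding)
  C3: 9 − 9 = 0  (binding)
  C4: 39 − 30 = 9  (slack)

Optimal: x_1 = 3, x_2 = 3
Binding: C2, C3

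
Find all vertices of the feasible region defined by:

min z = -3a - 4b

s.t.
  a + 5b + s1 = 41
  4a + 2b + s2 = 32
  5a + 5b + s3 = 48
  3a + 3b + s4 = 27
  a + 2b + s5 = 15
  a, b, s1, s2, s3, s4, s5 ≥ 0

(0, 0), (8, 0), (7, 2), (3, 6), (0, 7.5)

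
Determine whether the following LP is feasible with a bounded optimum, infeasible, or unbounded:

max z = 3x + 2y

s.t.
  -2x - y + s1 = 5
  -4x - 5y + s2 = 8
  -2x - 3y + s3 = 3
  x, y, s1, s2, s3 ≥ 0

Unbounded (objective can increase without bound)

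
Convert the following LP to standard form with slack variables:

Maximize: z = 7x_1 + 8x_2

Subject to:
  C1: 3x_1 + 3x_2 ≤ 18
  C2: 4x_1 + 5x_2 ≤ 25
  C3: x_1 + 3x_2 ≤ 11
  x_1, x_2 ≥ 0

max z = 7x_1 + 8x_2

s.t.
  3x_1 + 3x_2 + s1 = 18
  4x_1 + 5x_2 + s2 = 25
  x_1 + 3x_2 + s3 = 11
  x_1, x_2, s1, s2, s3 ≥ 0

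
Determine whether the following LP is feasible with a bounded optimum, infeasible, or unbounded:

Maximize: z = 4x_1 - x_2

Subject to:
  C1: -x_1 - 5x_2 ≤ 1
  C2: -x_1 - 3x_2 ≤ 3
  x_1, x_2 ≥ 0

Unbounded (objective can increase without bound)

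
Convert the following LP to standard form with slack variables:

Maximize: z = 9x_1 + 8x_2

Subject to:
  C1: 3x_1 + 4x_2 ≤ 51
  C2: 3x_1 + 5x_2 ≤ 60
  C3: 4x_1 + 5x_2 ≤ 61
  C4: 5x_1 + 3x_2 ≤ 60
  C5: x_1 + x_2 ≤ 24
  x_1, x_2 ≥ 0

max z = 9x_1 + 8x_2

s.t.
  3x_1 + 4x_2 + s1 = 51
  3x_1 + 5x_2 + s2 = 60
  4x_1 + 5x_2 + s3 = 61
  5x_1 + 3x_2 + s4 = 60
  x_1 + x_2 + s5 = 24
  x_1, x_2, s1, s2, s3, s4, s5 ≥ 0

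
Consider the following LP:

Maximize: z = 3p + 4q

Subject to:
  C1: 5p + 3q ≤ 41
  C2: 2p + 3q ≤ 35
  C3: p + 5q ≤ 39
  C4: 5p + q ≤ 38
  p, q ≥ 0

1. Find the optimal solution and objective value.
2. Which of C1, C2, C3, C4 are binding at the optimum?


1. p = 4, q = 7, z = 40
2. C1, C3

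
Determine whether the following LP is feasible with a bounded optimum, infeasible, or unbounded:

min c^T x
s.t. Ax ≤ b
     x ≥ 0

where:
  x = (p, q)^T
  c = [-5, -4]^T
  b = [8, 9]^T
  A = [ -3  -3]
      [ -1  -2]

Unbounded (objective can decrease without bound)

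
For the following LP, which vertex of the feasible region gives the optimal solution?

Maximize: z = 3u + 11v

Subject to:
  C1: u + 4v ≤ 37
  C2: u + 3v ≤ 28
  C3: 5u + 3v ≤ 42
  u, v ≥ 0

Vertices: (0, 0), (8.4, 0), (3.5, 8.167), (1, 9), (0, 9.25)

Evaluate the objective at each vertex of the feasible region:
  z(0, 0) = 0
  z(8.4, 0) = 25.2
  z(3.5, 8.167) = 100.3
  z(1, 9) = 102  ←
  z(0, 9.25) = 101.8
The maximum is at u = 1, v = 9.

(1, 9)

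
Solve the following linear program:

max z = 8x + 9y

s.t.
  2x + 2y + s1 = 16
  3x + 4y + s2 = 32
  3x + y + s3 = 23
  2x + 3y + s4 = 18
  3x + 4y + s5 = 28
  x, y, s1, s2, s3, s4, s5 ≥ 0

Evaluate the objective at each vertex of the feasible region:
  z(0, 0) = 0
  z(7.667, 0) = 61.33
  z(7.5, 0.5) = 64.5
  z(6, 2) = 66  ←
  z(0, 6) = 54
The maximum is at x = 6, y = 2.

x = 6, y = 2, z = 66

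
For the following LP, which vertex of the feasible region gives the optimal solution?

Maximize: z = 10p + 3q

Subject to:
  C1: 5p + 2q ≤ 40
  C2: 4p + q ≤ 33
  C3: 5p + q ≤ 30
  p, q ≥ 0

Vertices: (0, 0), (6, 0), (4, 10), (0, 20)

Evaluate the objective at each vertex of the feasible region:
  z(0, 0) = 0
  z(6, 0) = 60
  z(4, 10) = 70  ←
  z(0, 20) = 60
The maximum is at p = 4, q = 10.

(4, 10)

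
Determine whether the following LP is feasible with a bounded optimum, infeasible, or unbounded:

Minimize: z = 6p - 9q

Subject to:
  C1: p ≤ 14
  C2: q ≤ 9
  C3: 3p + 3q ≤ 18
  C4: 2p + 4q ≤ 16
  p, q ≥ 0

Feasible with a bounded optimal solution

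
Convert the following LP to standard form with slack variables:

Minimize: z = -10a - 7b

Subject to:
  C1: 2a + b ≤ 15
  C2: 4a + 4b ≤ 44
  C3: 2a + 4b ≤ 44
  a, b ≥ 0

min z = -10a - 7b

s.t.
  2a + b + s1 = 15
  4a + 4b + s2 = 44
  2a + 4b + s3 = 44
  a, b, s1, s2, s3 ≥ 0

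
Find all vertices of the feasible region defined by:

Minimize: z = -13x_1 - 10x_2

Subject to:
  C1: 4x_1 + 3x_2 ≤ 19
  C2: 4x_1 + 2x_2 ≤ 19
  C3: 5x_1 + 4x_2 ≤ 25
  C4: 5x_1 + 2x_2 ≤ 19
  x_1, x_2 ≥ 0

(0, 0), (3.8, 0), (2.714, 2.714), (1, 5), (0, 6.25)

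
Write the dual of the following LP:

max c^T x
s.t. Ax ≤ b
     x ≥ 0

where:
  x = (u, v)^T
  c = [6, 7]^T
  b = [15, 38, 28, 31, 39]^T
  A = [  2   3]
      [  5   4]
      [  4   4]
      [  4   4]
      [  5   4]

Primal max cᵀx s.t. Ax ≤ b, x ≥ 0  →  Dual min bᵀy s.t. Aᵀy ≥ c, y ≥ 0.

Minimize: z = 15y1 + 38y2 + 28y3 + 31y4 + 39y5

Subject to:
  2y1 + 5y2 + 4y3 + 4y4 + 5y5 ≥ 6
  3y1 + 4y2 + 4y3 + 4y4 + 4y5 ≥ 7
  y1, y2, y3, y4, y5 ≥ 0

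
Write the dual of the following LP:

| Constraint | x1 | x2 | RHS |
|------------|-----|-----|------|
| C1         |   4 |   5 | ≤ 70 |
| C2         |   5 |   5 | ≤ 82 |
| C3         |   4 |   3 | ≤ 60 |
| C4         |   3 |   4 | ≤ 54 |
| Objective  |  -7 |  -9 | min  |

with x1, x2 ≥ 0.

Primal min cᵀx s.t. Ax ≤ b, x ≥ 0  →  Dual max −bᵀy s.t. Aᵀy ≥ −c, y ≥ 0.

Maximize: z = -70y1 - 82y2 - 60y3 - 54y4

Subject to:
  4y1 + 5y2 + 4y3 + 3y4 ≥ 7
  5y1 + 5y2 + 3y3 + 4y4 ≥ 9
  y1, y2, y3, y4 ≥ 0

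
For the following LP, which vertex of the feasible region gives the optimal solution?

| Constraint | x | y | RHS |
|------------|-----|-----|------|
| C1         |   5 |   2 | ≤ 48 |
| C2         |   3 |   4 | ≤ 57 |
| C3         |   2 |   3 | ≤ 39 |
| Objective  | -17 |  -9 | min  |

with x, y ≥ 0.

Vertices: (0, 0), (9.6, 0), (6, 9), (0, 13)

Evaluate the objective at each vertex of the feasible region:
  z(0, 0) = 0
  z(9.6, 0) = -163.2
  z(6, 9) = -183  ←
  z(0, 13) = -117
The minimum is at x = 6, y = 9.

(6, 9)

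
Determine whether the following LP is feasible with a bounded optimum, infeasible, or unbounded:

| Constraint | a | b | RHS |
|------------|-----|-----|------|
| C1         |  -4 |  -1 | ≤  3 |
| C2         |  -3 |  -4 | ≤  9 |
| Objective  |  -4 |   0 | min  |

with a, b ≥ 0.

Unbounded (objective can decrease without bound)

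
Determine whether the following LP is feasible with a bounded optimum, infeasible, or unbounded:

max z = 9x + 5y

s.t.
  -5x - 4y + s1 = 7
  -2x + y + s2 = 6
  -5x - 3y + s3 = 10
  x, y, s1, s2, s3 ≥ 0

Unbounded (objective can increase without bound)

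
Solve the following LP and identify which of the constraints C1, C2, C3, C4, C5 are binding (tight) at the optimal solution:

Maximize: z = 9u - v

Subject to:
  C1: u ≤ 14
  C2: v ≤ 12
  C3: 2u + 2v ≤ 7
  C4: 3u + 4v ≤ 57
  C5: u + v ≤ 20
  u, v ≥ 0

At u = 3.5, v = 0, compute slack b - a·x for each constraint:
  C1: 14 − 3.5 = 10.5  (slack)
  C2: 12 − 0 = 12  (slack)
  C3: 7 − 7 = 0  (binding)
  C4: 57 − 10.5 = 46.5  (slack)
  C5: 20 − 3.5 = 16.5  (slack)

Optimal: u = 3.5, v = 0
Binding: C3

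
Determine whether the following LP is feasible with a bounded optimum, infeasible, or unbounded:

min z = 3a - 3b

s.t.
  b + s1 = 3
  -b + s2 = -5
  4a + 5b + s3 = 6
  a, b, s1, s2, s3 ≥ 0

Infeasible (no feasible solution exists)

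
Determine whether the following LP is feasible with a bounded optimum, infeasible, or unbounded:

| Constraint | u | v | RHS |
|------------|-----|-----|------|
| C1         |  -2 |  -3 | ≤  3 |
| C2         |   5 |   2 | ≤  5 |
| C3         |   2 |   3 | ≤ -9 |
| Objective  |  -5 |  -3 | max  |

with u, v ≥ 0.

Infeasible (no feasible solution exists)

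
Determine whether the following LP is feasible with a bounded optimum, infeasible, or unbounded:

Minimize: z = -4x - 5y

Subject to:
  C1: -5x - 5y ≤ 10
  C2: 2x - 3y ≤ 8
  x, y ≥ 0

Unbounded (objective can decrease without bound)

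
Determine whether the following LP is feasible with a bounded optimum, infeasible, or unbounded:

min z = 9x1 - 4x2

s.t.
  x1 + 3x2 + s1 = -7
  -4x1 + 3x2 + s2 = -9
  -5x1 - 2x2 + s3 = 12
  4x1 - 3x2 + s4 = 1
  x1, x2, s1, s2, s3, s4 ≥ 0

Infeasible (no feasible solution exists)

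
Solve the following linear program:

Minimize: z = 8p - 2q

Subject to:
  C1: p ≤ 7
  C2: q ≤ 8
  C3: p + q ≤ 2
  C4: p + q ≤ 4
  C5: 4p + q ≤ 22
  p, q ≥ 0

Evaluate the objective at each vertex of the feasible region:
  z(0, 0) = 0
  z(2, 0) = 16
  z(0, 2) = -4  ←
The minimum is at p = 0, q = 2.

p = 0, q = 2, z = -4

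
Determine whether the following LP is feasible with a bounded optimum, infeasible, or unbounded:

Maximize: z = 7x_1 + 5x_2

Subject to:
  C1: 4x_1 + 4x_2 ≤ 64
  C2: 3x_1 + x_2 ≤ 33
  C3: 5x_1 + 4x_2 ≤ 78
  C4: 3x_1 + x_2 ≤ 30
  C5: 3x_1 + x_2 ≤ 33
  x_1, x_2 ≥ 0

Feasible with a bounded optimal solution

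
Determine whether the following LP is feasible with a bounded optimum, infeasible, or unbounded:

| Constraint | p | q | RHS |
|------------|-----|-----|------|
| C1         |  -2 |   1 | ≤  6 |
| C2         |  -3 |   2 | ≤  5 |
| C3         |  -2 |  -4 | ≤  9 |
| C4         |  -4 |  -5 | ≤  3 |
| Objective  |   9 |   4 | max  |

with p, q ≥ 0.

Unbounded (objective can increase without bound)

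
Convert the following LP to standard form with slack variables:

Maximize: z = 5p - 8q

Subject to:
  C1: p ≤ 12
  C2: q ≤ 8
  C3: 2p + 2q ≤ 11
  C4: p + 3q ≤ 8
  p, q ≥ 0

max z = 5p - 8q

s.t.
  p + s1 = 12
  q + s2 = 8
  2p + 2q + s3 = 11
  p + 3q + s4 = 8
  p, q, s1, s2, s3, s4 ≥ 0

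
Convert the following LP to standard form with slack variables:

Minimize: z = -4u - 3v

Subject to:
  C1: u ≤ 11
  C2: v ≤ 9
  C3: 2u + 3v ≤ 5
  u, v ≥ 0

min z = -4u - 3v

s.t.
  u + s1 = 11
  v + s2 = 9
  2u + 3v + s3 = 5
  u, v, s1, s2, s3 ≥ 0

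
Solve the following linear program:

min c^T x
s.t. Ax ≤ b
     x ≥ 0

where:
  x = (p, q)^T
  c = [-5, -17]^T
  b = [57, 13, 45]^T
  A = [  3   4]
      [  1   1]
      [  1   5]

Evaluate the objective at each vertex of the feasible region:
  z(0, 0) = 0
  z(13, 0) = -65
  z(5, 8) = -161  ←
  z(0, 9) = -153
The minimum is at p = 5, q = 8.

p = 5, q = 8, z = -161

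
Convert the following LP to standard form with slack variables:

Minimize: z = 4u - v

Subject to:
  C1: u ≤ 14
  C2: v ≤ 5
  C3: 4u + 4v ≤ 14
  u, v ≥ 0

min z = 4u - v

s.t.
  u + s1 = 14
  v + s2 = 5
  4u + 4v + s3 = 14
  u, v, s1, s2, s3 ≥ 0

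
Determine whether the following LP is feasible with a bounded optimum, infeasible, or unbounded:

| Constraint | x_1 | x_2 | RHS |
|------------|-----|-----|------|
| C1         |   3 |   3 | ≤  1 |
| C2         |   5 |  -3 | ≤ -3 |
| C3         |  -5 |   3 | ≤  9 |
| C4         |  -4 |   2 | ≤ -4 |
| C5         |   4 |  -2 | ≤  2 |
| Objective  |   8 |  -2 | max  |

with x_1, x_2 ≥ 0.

Infeasible (no feasible solution exists)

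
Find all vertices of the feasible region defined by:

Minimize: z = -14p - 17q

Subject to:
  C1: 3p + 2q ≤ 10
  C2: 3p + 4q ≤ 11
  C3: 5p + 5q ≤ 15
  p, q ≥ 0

(0, 0), (3, 0), (1, 2), (0, 2.75)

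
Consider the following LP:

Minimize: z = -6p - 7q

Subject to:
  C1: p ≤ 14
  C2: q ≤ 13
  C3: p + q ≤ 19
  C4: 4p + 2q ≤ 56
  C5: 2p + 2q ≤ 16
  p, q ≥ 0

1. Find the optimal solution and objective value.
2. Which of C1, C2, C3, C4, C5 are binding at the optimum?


1. p = 0, q = 8, z = -56
2. C5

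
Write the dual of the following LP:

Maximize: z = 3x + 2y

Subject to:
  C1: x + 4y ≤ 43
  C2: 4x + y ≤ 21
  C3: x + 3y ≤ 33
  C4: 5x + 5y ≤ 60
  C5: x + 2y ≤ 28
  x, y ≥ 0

Primal max cᵀx s.t. Ax ≤ b, x ≥ 0  →  Dual min bᵀy s.t. Aᵀy ≥ c, y ≥ 0.

Minimize: z = 43y1 + 21y2 + 33y3 + 60y4 + 28y5

Subject to:
  y1 + 4y2 + y3 + 5y4 + y5 ≥ 3
  4y1 + y2 + 3y3 + 5y4 + 2y5 ≥ 2
  y1, y2, y3, y4, y5 ≥ 0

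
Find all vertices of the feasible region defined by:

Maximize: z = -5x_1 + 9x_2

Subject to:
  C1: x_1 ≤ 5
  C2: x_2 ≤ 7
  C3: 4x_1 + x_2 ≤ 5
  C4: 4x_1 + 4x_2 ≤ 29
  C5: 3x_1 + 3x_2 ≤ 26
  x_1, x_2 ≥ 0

(0, 0), (1.25, 0), (0, 5)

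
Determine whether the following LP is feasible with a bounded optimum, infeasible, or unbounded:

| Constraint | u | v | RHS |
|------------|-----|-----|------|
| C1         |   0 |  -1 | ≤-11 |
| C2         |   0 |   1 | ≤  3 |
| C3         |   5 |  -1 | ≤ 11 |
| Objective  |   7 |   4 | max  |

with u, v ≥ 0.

Infeasible (no feasible solution exists)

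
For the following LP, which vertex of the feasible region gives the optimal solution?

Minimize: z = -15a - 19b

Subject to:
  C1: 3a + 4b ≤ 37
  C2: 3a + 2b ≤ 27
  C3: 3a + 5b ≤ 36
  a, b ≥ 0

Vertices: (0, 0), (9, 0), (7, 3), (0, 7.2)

Evaluate the objective at each vertex of the feasible region:
  z(0, 0) = 0
  z(9, 0) = -135
  z(7, 3) = -162  ←
  z(0, 7.2) = -136.8
The minimum is at a = 7, b = 3.

(7, 3)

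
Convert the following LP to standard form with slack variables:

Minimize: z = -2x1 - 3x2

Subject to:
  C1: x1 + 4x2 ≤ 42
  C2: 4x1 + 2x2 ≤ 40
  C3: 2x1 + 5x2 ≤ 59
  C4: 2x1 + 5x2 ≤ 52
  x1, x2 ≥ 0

min z = -2x1 - 3x2

s.t.
  x1 + 4x2 + s1 = 42
  4x1 + 2x2 + s2 = 40
  2x1 + 5x2 + s3 = 59
  2x1 + 5x2 + s4 = 52
  x1, x2, s1, s2, s3, s4 ≥ 0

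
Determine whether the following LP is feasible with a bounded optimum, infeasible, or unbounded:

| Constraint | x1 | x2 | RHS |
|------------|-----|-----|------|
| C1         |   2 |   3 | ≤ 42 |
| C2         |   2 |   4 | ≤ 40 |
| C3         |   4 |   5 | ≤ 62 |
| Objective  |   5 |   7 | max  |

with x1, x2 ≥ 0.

Feasible with a bounded optimal solution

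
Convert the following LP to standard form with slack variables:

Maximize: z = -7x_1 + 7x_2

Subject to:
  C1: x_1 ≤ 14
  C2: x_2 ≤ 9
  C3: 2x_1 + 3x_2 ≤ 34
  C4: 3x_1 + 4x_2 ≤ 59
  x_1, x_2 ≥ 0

max z = -7x_1 + 7x_2

s.t.
  x_1 + s1 = 14
  x_2 + s2 = 9
  2x_1 + 3x_2 + s3 = 34
  3x_1 + 4x_2 + s4 = 59
  x_1, x_2, s1, s2, s3, s4 ≥ 0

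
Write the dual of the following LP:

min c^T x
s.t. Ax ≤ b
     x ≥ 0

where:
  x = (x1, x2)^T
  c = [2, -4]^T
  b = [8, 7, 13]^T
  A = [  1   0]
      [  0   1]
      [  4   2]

Primal min cᵀx s.t. Ax ≤ b, x ≥ 0  →  Dual max −bᵀy s.t. Aᵀy ≥ −c, y ≥ 0.

Maximize: z = -8y1 - 7y2 - 13y3

Subject to:
  y1 + 4y3 ≥ -2
  y2 + 2y3 ≥ 4
  y1, y2, y3 ≥ 0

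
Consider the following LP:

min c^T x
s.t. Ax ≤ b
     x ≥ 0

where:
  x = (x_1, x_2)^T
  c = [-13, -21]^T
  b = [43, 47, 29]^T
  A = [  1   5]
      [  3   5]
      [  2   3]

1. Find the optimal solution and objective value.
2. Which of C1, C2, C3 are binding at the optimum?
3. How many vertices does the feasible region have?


1. x_1 = 4, x_2 = 7, z = -199
2. C2, C3
3. 5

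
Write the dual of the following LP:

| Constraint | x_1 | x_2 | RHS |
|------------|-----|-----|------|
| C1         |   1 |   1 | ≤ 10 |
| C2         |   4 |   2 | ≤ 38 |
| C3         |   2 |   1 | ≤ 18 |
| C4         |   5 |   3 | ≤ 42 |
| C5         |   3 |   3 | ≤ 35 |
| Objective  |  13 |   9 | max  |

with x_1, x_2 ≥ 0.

Primal max cᵀx s.t. Ax ≤ b, x ≥ 0  →  Dual min bᵀy s.t. Aᵀy ≥ c, y ≥ 0.

Minimize: z = 10y1 + 38y2 + 18y3 + 42y4 + 35y5

Subject to:
  y1 + 4y2 + 2y3 + 5y4 + 3y5 ≥ 13
  y1 + 2y2 + y3 + 3y4 + 3y5 ≥ 9
  y1, y2, y3, y4, y5 ≥ 0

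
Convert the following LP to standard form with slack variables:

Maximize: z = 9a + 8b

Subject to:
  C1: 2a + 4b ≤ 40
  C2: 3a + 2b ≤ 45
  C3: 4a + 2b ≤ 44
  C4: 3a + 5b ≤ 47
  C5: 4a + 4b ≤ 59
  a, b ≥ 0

max z = 9a + 8b

s.t.
  2a + 4b + s1 = 40
  3a + 2b + s2 = 45
  4a + 2b + s3 = 44
  3a + 5b + s4 = 47
  4a + 4b + s5 = 59
  a, b, s1, s2, s3, s4, s5 ≥ 0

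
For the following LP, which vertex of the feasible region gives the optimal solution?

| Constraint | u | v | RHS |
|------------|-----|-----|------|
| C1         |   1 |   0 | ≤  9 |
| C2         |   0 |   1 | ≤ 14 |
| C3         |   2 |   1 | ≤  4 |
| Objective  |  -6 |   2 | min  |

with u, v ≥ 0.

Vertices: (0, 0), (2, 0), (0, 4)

Evaluate the objective at each vertex of the feasible region:
  z(0, 0) = 0
  z(2, 0) = -12  ←
  z(0, 4) = 8
The minimum is at u = 2, v = 0.

(2, 0)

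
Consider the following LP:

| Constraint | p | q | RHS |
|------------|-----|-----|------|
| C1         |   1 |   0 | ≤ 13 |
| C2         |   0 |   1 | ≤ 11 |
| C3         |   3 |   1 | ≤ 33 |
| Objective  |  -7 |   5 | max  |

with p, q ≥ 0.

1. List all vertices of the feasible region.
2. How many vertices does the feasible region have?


1. (0, 0), (11, 0), (7.333, 11), (0, 11)
2. 4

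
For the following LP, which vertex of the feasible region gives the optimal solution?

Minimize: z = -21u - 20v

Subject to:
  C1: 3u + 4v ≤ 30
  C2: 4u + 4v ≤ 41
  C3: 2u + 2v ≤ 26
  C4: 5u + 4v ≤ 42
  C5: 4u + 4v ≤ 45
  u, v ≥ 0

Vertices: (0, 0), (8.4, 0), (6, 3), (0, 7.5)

Evaluate the objective at each vertex of the feasible region:
  z(0, 0) = 0
  z(8.4, 0) = -176.4
  z(6, 3) = -186  ←
  z(0, 7.5) = -150
The minimum is at u = 6, v = 3.

(6, 3)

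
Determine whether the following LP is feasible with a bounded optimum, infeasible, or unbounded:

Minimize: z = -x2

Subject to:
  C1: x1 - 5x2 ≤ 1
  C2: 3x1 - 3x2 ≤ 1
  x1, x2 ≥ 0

Unbounded (objective can decrease without bound)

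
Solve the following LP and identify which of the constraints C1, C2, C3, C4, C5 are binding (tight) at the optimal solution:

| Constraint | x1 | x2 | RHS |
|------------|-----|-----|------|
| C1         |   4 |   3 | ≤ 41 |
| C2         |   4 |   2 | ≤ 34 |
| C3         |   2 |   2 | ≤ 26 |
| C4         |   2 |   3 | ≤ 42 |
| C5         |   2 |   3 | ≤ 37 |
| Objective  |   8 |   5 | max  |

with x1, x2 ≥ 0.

At x1 = 5, x2 = 7, compute slack b - a·x for each constraint:
  C1: 41 − 41 = 0  (binding)
  C2: 34 − 34 = 0  (binding)
  C3: 26 − 24 = 2  (slack)
  C4: 42 − 31 = 11  (slack)
  C5: 37 − 31 = 6  (slack)

Optimal: x1 = 5, x2 = 7
Binding: C1, C2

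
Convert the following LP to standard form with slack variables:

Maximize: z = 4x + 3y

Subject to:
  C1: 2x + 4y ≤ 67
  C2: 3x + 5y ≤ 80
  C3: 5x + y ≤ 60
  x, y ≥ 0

max z = 4x + 3y

s.t.
  2x + 4y + s1 = 67
  3x + 5y + s2 = 80
  5x + y + s3 = 60
  x, y, s1, s2, s3 ≥ 0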